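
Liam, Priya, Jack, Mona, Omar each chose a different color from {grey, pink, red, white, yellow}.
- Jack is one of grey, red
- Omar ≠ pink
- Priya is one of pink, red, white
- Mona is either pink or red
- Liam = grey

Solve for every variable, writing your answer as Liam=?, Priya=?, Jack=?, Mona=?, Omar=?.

Liam must be grey (only option left). Strike grey from Jack, Omar.
Jack must be red (only option left). So Priya, Mona, Omar can't be red.
Mona must be pink (only option left). So Priya can't be pink.
That leaves Priya = white. Eliminate white elsewhere: Omar.
Omar must be yellow (only option left).

Liam=grey, Priya=white, Jack=red, Mona=pink, Omar=yellow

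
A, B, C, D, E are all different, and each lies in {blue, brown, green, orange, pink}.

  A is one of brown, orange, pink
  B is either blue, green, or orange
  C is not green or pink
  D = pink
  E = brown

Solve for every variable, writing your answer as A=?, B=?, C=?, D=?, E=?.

D must be pink (only option left). Strike pink from A.
E has just one choice, so E = brown. Remove brown from A, C.
That leaves A = orange. So B, C can't be orange.
C must be blue (only option left). So B can't be blue.
B has just one choice, so B = green.

A=orange, B=green, C=blue, D=pink, E=brown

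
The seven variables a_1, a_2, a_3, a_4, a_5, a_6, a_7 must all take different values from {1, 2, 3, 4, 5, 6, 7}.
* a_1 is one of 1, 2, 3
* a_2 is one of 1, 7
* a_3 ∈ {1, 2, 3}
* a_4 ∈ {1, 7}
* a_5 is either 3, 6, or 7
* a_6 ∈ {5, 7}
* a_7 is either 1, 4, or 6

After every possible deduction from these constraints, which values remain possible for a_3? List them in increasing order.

Among the 7 variables, 4 fits only a_7 (and all 7 values in {1, 2, 3, 4, 5, 6, 7} must be used), so a_7 = 4.
The 6 still-open variables draw from only 6 values {1, 2, 3, 5, 6, 7}, so each is used; only a_6 can be 5, hence a_6 = 5.
The 5 still-open variables together cover exactly {1, 2, 3, 6, 7} — 5 values for 5 variables — and 6 appears only in a_5's list, so a_5 = 6.
a_2 and a_4 share exactly the 2 values {1, 7}; by pigeonhole those values go to them, so strike 1, 7 from a_1, a_3.
No further eliminations apply; a_3 can still be any of 2, 3.

2, 3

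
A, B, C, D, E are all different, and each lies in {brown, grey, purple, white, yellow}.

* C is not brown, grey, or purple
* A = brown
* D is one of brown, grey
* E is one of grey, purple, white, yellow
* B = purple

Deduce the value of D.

A's domain is down to {brown}, so A = brown. Remove brown from D.
So D = grey.

grey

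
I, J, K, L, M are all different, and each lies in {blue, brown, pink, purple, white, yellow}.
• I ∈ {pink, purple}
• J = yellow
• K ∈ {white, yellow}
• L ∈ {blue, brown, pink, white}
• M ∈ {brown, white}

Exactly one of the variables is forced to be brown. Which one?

M

J's domain is down to {yellow}, so J = yellow. Strike yellow from K.
K must be white (only option left). Remove white from L, M.
So brown goes to M.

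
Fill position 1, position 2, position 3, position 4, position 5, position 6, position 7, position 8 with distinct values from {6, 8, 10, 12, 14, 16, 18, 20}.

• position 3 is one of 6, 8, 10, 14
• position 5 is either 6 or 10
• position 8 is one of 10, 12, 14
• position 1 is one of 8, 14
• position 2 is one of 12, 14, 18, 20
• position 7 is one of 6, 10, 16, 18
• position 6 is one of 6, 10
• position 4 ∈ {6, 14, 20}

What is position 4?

20

Among the 8 variables, 16 fits only position 7 (and all 8 values in {6, 8, 10, 12, 14, 16, 18, 20} must be used), so position 7 = 16.
Among the 7 still-open variables, 18 fits only position 2 (and all 7 values in {6, 8, 10, 12, 14, 18, 20} must be used), so position 2 = 18.
Among the 6 still-open variables, 12 fits only position 8 (and all 6 values in {6, 8, 10, 12, 14, 20} must be used), so position 8 = 12.
The 5 still-open variables draw from only 5 values {6, 8, 10, 14, 20}, so each is used; only position 4 can be 20, hence position 4 = 20.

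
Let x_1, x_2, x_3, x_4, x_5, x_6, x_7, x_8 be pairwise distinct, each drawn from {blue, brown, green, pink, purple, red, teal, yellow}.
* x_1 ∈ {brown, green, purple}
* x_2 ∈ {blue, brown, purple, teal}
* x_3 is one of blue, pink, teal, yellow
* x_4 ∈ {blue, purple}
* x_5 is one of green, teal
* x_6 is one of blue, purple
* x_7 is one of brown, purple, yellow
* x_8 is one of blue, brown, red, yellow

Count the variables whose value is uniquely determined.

The 8 variables draw from only 8 values {blue, brown, green, pink, purple, red, teal, yellow}, so each is used; only x_3 can be pink, hence x_3 = pink.
The 7 still-open variables draw from only 7 values {blue, brown, green, purple, red, teal, yellow}, so each is used; only x_8 can be red, hence x_8 = red.
Among the 6 still-open variables, yellow fits only x_7 (and all 6 values in {blue, brown, green, purple, teal, yellow} must be used), so x_7 = yellow.
x_4 and x_6 share exactly the 2 values {blue, purple}; by pigeonhole those values go to them, so strike blue, purple from x_1, x_2.
Determined: x_3=pink, x_7=yellow, x_8=red. The other variables each still have more than one consistent value. That makes 3.

3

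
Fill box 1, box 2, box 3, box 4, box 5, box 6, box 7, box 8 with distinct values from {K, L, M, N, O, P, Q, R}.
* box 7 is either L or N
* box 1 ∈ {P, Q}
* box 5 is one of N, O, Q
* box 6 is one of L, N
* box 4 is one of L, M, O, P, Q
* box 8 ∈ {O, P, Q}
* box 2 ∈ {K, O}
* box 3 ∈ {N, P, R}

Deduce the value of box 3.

Among the 8 variables, K fits only box 2 (and all 8 values in {K, L, M, N, O, P, Q, R} must be used), so box 2 = K.
The 7 still-open variables together cover exactly {L, M, N, O, P, Q, R} — 7 values for 7 variables — and M appears only in box 4's list, so box 4 = M.
The 6 still-open variables together cover exactly {L, N, O, P, Q, R} — 6 values for 6 variables — and R appears only in box 3's list, so box 3 = R.

R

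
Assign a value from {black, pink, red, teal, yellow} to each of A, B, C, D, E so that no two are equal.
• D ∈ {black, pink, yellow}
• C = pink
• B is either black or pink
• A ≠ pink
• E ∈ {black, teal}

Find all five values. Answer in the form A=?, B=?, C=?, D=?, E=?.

A=red, B=black, C=pink, D=yellow, E=teal

C's domain is down to {pink}, so C = pink. Remove pink from B, D.
B has just one choice, so B = black. So A, D, E can't be black.
That leaves D = yellow. Remove yellow from A.
That leaves E = teal. Remove teal from A.
That leaves A = red.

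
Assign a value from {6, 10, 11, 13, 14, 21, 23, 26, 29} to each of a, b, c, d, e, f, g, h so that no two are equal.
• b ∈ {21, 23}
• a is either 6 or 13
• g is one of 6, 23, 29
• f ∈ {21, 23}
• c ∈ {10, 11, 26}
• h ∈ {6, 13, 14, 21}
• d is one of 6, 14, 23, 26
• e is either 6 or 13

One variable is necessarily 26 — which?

a and e share exactly the 2 values {6, 13}; by pigeonhole those values go to them, so strike 6, 13 from d, g, h.
b and f between them cover only {21, 23} — a naked pair. Remove those values from d, g, h.
g must be 29 (only option left).
h has just one choice, so h = 14. Remove 14 from d.
So 26 goes to d.

d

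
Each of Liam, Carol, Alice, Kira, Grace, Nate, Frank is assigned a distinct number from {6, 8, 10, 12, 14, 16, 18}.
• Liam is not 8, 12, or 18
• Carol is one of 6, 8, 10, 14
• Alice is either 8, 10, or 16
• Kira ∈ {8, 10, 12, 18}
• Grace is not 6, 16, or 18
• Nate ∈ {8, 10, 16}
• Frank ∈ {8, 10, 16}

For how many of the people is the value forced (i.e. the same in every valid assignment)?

2

The 7 variables draw from only 7 values {6, 8, 10, 12, 14, 16, 18}, so each is used; only Kira can be 18, hence Kira = 18.
The 6 still-open variables together cover exactly {6, 8, 10, 12, 14, 16} — 6 values for 6 variables — and 12 appears only in Grace's list, so Grace = 12.
The 3 variables Alice, Nate, Frank are confined to {8, 10, 16}, which locks those values in; drop them from Liam, Carol.
Determined: Kira=18, Grace=12. The other people each still have more than one consistent value. That makes 2.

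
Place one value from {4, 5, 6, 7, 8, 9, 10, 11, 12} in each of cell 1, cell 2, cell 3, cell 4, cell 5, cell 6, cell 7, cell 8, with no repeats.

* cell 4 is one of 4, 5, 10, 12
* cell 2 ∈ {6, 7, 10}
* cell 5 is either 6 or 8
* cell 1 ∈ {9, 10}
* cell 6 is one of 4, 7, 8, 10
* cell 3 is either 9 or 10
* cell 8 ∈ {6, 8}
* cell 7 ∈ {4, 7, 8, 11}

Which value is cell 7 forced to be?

cell 1 and cell 3 between them cover only {9, 10} — a naked pair. Remove those values from cell 2, cell 4, cell 6.
The 2 variables cell 5 and cell 8 are confined to {6, 8}, which locks those values in; drop them from cell 2, cell 6, cell 7.
cell 2 has just one choice, so cell 2 = 7. Strike 7 from cell 6, cell 7.
cell 6 must be 4 (only option left). So cell 4, cell 7 can't be 4.
So cell 7 = 11.

11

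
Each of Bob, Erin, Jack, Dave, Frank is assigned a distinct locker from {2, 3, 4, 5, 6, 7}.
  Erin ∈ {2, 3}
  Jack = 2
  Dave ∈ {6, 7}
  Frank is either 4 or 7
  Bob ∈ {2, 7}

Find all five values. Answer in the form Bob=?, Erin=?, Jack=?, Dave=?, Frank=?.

Bob=7, Erin=3, Jack=2, Dave=6, Frank=4

Jack must be 2 (only option left). Remove 2 from Bob, Erin.
That leaves Bob = 7. Strike 7 from Dave, Frank.
Erin's domain is down to {3}, so Erin = 3.
Dave must be 6 (only option left).
Frank's domain is down to {4}, so Frank = 4.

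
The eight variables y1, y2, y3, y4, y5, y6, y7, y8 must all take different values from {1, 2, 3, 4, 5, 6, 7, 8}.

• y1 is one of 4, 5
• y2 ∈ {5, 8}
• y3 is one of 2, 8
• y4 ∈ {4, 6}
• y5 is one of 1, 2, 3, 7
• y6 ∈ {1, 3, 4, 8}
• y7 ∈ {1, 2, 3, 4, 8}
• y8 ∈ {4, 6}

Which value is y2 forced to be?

Among the 8 variables, 7 fits only y5 (and all 8 values in {1, 2, 3, 4, 5, 6, 7, 8} must be used), so y5 = 7.
The 2 variables y4 and y8 are confined to {4, 6}, which locks those values in; drop them from y1, y6, y7.
That leaves y1 = 5. Eliminate 5 elsewhere: y2.
So y2 = 8.

8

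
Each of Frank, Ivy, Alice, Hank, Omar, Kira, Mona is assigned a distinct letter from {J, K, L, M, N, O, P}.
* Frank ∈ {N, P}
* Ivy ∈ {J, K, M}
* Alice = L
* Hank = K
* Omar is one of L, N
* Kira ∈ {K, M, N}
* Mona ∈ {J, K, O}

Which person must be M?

Alice must be L (only option left). Eliminate L elsewhere: Omar.
Hank must be K (only option left). Eliminate K elsewhere: Ivy, Kira, Mona.
Omar must be N (only option left). So Frank, Kira can't be N.
So M goes to Kira.

Kira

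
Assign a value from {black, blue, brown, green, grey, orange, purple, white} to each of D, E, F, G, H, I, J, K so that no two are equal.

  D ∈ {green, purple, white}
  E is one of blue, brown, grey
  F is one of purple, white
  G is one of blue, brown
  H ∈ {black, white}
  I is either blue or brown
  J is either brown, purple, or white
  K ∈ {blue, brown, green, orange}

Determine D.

The 8 variables draw from only 8 values {black, blue, brown, green, grey, orange, purple, white}, so each is used; only H can be black, hence H = black.
The 7 still-open variables together cover exactly {blue, brown, green, grey, orange, purple, white} — 7 values for 7 variables — and grey appears only in E's list, so E = grey.
The 6 still-open variables draw from only 6 values {blue, brown, green, orange, purple, white}, so each is used; only K can be orange, hence K = orange.
The 5 still-open variables draw from only 5 values {blue, brown, green, purple, white}, so each is used; only D can be green, hence D = green.

green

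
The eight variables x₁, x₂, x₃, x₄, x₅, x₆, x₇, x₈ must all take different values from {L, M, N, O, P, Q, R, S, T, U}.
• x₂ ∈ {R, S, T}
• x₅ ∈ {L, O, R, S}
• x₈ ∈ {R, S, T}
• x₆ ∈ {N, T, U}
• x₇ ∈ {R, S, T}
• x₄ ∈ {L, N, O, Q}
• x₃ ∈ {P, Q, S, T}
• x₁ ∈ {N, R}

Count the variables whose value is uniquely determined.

x₂, x₇, x₈ between them cover only {R, S, T} — a naked triple. Remove those values from x₁, x₃, x₅, x₆.
x₁ must be N (only option left). So x₄, x₆ can't be N.
x₆'s domain is down to {U}, so x₆ = U.
Determined: x₁=N, x₆=U. The other variables each still have more than one consistent value. That makes 2.

2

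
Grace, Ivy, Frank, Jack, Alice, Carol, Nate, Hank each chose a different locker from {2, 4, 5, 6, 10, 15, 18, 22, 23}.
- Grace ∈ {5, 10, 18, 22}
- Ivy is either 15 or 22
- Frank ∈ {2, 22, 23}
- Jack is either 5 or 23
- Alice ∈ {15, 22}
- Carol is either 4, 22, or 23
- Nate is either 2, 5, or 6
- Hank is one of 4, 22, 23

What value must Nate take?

6

Ivy and Alice between them cover only {15, 22} — a naked pair. Remove those values from Grace, Frank, Carol, Hank.
Carol and Hank share exactly the 2 values {4, 23}; by pigeonhole those values go to them, so strike 4, 23 from Frank, Jack.
Frank's domain is down to {2}, so Frank = 2. So Nate can't be 2.
Jack must be 5 (only option left). Remove 5 from Grace, Nate.
So Nate = 6.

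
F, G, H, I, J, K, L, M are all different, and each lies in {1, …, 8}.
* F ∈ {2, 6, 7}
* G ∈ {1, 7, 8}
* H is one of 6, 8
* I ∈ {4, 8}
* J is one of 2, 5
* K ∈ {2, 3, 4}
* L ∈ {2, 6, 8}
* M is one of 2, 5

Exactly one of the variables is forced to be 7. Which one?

Among the 8 variables, 1 fits only G (and all 8 values in {1, 2, 3, 4, 5, 6, 7, 8} must be used), so G = 1.
The 7 still-open variables draw from only 7 values {2, 3, 4, 5, 6, 7, 8}, so each is used; only K can be 3, hence K = 3.
Among the 6 still-open variables, 4 fits only I (and all 6 values in {2, 4, 5, 6, 7, 8} must be used), so I = 4.
The 5 still-open variables together cover exactly {2, 5, 6, 7, 8} — 5 values for 5 variables — and 7 appears only in F's list, so F = 7.

F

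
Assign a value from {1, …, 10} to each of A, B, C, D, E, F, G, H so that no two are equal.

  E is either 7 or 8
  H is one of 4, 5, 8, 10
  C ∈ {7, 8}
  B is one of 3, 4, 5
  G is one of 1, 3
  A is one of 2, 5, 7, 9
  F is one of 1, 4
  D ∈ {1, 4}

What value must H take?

10

C and E between them cover only {7, 8} — a naked pair. Remove those values from A, H.
D and F share exactly the 2 values {1, 4}; by pigeonhole those values go to them, so strike 1, 4 from B, G, H.
G has just one choice, so G = 3. Remove 3 from B.
B must be 5 (only option left). Eliminate 5 elsewhere: A, H.
So H = 10.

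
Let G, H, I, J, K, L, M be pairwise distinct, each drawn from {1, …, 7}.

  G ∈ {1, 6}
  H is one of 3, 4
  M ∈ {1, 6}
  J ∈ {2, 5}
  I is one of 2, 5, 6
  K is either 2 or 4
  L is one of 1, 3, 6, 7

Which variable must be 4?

The 7 variables together cover exactly {1, 2, 3, 4, 5, 6, 7} — 7 values for 7 variables — and 7 appears only in L's list, so L = 7.
Among the 6 still-open variables, 3 fits only H (and all 6 values in {1, 2, 3, 4, 5, 6} must be used), so H = 3.
The 5 still-open variables draw from only 5 values {1, 2, 4, 5, 6}, so each is used; only K can be 4, hence K = 4.

K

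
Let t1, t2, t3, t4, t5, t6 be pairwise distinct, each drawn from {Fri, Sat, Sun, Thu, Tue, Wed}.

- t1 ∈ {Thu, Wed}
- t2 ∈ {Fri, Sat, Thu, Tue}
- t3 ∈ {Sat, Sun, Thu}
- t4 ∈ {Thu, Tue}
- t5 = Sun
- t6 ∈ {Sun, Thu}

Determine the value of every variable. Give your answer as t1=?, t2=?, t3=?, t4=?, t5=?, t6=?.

t5 has just one choice, so t5 = Sun. Eliminate Sun elsewhere: t3, t6.
t6's domain is down to {Thu}, so t6 = Thu. So t1, t2, t3, t4 can't be Thu.
t1 must be Wed (only option left).
t3's domain is down to {Sat}, so t3 = Sat. So t2 can't be Sat.
t4 must be Tue (only option left). So t2 can't be Tue.
t2 must be Fri (only option left).

t1=Wed, t2=Fri, t3=Sat, t4=Tue, t5=Sun, t6=Thu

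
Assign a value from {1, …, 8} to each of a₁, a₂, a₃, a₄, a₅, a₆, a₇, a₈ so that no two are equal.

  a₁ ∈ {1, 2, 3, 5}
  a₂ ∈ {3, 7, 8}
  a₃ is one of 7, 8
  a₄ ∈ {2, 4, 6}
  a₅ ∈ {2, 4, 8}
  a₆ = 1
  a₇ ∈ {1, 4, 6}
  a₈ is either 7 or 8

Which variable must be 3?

a₆ has just one choice, so a₆ = 1. Strike 1 from a₁, a₇.
The 7 still-open variables together cover exactly {2, 3, 4, 5, 6, 7, 8} — 7 values for 7 variables — and 5 appears only in a₁'s list, so a₁ = 5.
The 6 still-open variables together cover exactly {2, 3, 4, 6, 7, 8} — 6 values for 6 variables — and 3 appears only in a₂'s list, so a₂ = 3.

a₂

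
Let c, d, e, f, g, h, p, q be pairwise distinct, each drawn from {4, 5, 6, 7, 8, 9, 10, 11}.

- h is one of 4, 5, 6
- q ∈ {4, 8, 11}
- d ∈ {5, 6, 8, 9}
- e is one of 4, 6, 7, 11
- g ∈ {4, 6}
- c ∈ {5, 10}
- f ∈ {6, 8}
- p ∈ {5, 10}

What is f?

The 8 variables draw from only 8 values {4, 5, 6, 7, 8, 9, 10, 11}, so each is used; only e can be 7, hence e = 7.
The 7 still-open variables together cover exactly {4, 5, 6, 8, 9, 10, 11} — 7 values for 7 variables — and 9 appears only in d's list, so d = 9.
The 6 still-open variables together cover exactly {4, 5, 6, 8, 10, 11} — 6 values for 6 variables — and 11 appears only in q's list, so q = 11.
Among the 5 still-open variables, 8 fits only f (and all 5 values in {4, 5, 6, 8, 10} must be used), so f = 8.

8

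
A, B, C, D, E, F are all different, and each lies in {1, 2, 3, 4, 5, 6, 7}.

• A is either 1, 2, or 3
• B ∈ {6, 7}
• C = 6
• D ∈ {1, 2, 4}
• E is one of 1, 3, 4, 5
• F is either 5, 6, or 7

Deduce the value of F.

C must be 6 (only option left). Remove 6 from B, F.
B must be 7 (only option left). Strike 7 from F.
So F = 5.

5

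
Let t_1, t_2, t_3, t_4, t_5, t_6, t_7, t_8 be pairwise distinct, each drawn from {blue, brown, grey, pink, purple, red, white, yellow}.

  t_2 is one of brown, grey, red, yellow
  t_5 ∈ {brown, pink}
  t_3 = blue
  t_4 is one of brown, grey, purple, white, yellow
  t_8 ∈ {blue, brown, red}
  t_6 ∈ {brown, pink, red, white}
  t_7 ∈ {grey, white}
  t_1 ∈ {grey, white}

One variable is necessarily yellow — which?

t_2

t_3's domain is down to {blue}, so t_3 = blue. Strike blue from t_8.
The 7 still-open variables draw from only 7 values {brown, grey, pink, purple, red, white, yellow}, so each is used; only t_4 can be purple, hence t_4 = purple.
The 6 still-open variables draw from only 6 values {brown, grey, pink, red, white, yellow}, so each is used; only t_2 can be yellow, hence t_2 = yellow.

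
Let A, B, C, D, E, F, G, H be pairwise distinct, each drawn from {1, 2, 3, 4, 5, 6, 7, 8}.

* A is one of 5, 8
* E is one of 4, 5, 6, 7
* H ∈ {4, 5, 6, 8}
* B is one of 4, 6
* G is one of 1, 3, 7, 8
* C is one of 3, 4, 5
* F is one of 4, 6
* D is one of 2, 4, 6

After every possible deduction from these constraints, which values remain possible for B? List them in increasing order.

4, 6

The 8 variables together cover exactly {1, 2, 3, 4, 5, 6, 7, 8} — 8 values for 8 variables — and 1 appears only in G's list, so G = 1.
The 7 still-open variables draw from only 7 values {2, 3, 4, 5, 6, 7, 8}, so each is used; only D can be 2, hence D = 2.
Among the 6 still-open variables, 3 fits only C (and all 6 values in {3, 4, 5, 6, 7, 8} must be used), so C = 3.
Among the 5 still-open variables, 7 fits only E (and all 5 values in {4, 5, 6, 7, 8} must be used), so E = 7.
B and F between them cover only {4, 6} — a naked pair. Remove those values from H.
No further eliminations apply; B can still be any of 4, 6.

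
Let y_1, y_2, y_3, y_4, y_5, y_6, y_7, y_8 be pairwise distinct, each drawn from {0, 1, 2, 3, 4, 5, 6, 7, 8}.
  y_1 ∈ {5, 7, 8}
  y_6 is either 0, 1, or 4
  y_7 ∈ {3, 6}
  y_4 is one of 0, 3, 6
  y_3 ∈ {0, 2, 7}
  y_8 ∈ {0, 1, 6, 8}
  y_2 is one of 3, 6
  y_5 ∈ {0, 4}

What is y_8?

8

The 2 variables y_2 and y_7 are confined to {3, 6}, which locks those values in; drop them from y_4, y_8.
y_4 must be 0 (only option left). Eliminate 0 elsewhere: y_3, y_5, y_6, y_8.
y_5 must be 4 (only option left). Strike 4 from y_6.
y_6 has just one choice, so y_6 = 1. So y_8 can't be 1.
So y_8 = 8.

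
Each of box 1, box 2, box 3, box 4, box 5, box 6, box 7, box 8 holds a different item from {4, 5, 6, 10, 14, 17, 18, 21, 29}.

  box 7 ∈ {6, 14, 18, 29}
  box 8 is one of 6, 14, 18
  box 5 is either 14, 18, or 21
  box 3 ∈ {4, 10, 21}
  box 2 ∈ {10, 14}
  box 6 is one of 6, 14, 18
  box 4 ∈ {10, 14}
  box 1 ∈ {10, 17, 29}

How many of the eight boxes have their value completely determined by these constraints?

The 8 variables draw from only 8 values {4, 6, 10, 14, 17, 18, 21, 29}, so each is used; only box 3 can be 4, hence box 3 = 4.
The 7 still-open variables draw from only 7 values {6, 10, 14, 17, 18, 21, 29}, so each is used; only box 1 can be 17, hence box 1 = 17.
The 6 still-open variables together cover exactly {6, 10, 14, 18, 21, 29} — 6 values for 6 variables — and 21 appears only in box 5's list, so box 5 = 21.
The 5 still-open variables draw from only 5 values {6, 10, 14, 18, 29}, so each is used; only box 7 can be 29, hence box 7 = 29.
The 2 variables box 2 and box 4 are confined to {10, 14}, which locks those values in; drop them from box 6, box 8.
Determined: box 1=17, box 3=4, box 5=21, box 7=29. The other boxes each still have more than one consistent value. That makes 4.

4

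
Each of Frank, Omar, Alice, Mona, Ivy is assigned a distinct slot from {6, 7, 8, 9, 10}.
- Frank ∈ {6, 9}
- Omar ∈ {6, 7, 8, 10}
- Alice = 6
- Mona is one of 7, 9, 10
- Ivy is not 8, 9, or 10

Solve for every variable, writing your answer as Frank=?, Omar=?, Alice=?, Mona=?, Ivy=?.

Frank=9, Omar=8, Alice=6, Mona=10, Ivy=7

Alice has just one choice, so Alice = 6. Eliminate 6 elsewhere: Frank, Omar, Ivy.
Ivy's domain is down to {7}, so Ivy = 7. Strike 7 from Omar, Mona.
That leaves Frank = 9. Eliminate 9 elsewhere: Mona.
Mona must be 10 (only option left). Remove 10 from Omar.
Omar's domain is down to {8}, so Omar = 8.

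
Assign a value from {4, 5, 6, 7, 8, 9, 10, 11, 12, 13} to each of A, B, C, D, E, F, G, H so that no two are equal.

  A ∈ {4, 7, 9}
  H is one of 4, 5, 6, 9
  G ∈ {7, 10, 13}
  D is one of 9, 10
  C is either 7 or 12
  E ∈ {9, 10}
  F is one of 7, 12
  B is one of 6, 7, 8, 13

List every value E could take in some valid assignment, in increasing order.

The 2 variables C and F are confined to {7, 12}, which locks those values in; drop them from A, B, G.
The 2 variables D and E are confined to {9, 10}, which locks those values in; drop them from A, G, H.
A's domain is down to {4}, so A = 4. Strike 4 from H.
G's domain is down to {13}, so G = 13. Remove 13 from B.
No further eliminations apply; E can still be any of 9, 10.

9, 10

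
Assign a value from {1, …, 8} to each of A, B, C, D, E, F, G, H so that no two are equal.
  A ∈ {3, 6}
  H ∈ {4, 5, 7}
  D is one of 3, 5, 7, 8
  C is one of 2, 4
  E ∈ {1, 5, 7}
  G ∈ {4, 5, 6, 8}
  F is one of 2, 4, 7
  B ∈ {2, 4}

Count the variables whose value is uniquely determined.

3

Among the 8 variables, 1 fits only E (and all 8 values in {1, 2, 3, 4, 5, 6, 7, 8} must be used), so E = 1.
B and C share exactly the 2 values {2, 4}; by pigeonhole those values go to them, so strike 2, 4 from F, G, H.
F must be 7 (only option left). So D, H can't be 7.
H has just one choice, so H = 5. So D, G can't be 5.
Determined: E=1, F=7, H=5. The other variables each still have more than one consistent value. That makes 3.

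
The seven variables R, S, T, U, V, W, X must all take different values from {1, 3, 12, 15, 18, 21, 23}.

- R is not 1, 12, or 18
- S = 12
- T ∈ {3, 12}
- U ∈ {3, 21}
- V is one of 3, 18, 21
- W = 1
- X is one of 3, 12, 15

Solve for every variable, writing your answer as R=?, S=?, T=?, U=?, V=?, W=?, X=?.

S must be 12 (only option left). So T, X can't be 12.
That leaves T = 3. Strike 3 from R, U, V, X.
U has just one choice, so U = 21. Remove 21 from R, V.
That leaves V = 18.
That leaves W = 1.
That leaves X = 15. So R can't be 15.
R must be 23 (only option left).

R=23, S=12, T=3, U=21, V=18, W=1, X=15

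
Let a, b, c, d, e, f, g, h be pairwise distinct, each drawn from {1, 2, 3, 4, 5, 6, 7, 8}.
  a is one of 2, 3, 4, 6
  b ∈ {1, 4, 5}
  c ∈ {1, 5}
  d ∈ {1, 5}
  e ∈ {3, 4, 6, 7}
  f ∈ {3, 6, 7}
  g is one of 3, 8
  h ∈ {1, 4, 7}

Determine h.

The 8 variables draw from only 8 values {1, 2, 3, 4, 5, 6, 7, 8}, so each is used; only a can be 2, hence a = 2.
Among the 7 still-open variables, 8 fits only g (and all 7 values in {1, 3, 4, 5, 6, 7, 8} must be used), so g = 8.
The 2 variables c and d are confined to {1, 5}, which locks those values in; drop them from b, h.
b has just one choice, so b = 4. Strike 4 from e, h.
So h = 7.

7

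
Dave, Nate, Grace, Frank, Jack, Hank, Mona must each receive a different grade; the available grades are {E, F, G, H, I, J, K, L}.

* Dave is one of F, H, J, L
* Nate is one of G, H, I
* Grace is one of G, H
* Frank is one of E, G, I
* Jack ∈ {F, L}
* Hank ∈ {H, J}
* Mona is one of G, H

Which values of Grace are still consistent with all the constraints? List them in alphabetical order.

G, H

Among the 7 variables, E fits only Frank (and all 7 values in {E, F, G, H, I, J, L} must be used), so Frank = E.
Among the 6 still-open variables, I fits only Nate (and all 6 values in {F, G, H, I, J, L} must be used), so Nate = I.
Grace and Mona between them cover only {G, H} — a naked pair. Remove those values from Dave, Hank.
Hank must be J (only option left). Remove J from Dave.
No further eliminations apply; Grace can still be any of G, H.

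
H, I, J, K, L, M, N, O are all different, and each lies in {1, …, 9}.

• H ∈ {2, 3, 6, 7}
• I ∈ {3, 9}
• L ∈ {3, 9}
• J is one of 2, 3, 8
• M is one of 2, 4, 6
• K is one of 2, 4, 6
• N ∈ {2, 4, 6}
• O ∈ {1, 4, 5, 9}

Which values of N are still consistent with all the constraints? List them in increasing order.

2, 4, 6

I and L between them cover only {3, 9} — a naked pair. Remove those values from H, J, O.
K, M, N share exactly the 3 values {2, 4, 6}; by pigeonhole those values go to them, so strike 2, 4, 6 from H, J, O.
That leaves H = 7.
That leaves J = 8.
No further eliminations apply; N can still be any of 2, 4, 6.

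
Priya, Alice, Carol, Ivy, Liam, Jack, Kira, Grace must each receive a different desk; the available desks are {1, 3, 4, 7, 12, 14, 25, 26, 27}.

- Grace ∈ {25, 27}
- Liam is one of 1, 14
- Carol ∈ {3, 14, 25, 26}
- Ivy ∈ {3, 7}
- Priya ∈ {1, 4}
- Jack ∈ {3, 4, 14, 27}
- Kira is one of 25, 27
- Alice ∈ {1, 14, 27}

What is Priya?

4

Among the 8 variables, 7 fits only Ivy (and all 8 values in {1, 3, 4, 7, 14, 25, 26, 27} must be used), so Ivy = 7.
The 7 still-open variables draw from only 7 values {1, 3, 4, 14, 25, 26, 27}, so each is used; only Carol can be 26, hence Carol = 26.
The 6 still-open variables together cover exactly {1, 3, 4, 14, 25, 27} — 6 values for 6 variables — and 3 appears only in Jack's list, so Jack = 3.
The 5 still-open variables together cover exactly {1, 4, 14, 25, 27} — 5 values for 5 variables — and 4 appears only in Priya's list, so Priya = 4.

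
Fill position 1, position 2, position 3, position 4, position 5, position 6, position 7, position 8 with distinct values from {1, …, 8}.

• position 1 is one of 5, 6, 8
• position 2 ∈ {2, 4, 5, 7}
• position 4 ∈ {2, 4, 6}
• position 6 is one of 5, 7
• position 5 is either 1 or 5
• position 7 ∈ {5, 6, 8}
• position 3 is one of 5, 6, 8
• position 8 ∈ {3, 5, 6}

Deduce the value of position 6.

Among the 8 variables, 1 fits only position 5 (and all 8 values in {1, 2, 3, 4, 5, 6, 7, 8} must be used), so position 5 = 1.
The 7 still-open variables together cover exactly {2, 3, 4, 5, 6, 7, 8} — 7 values for 7 variables — and 3 appears only in position 8's list, so position 8 = 3.
position 1, position 3, position 7 share exactly the 3 values {5, 6, 8}; by pigeonhole those values go to them, so strike 5, 6, 8 from position 2, position 4, position 6.
So position 6 = 7.

7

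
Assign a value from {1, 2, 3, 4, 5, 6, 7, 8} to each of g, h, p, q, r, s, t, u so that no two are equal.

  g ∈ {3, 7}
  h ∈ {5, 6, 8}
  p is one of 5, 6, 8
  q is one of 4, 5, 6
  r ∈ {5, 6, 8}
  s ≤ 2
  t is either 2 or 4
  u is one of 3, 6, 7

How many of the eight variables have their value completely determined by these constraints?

3

Among the 8 variables, 1 fits only s (and all 8 values in {1, 2, 3, 4, 5, 6, 7, 8} must be used), so s = 1.
Among the 7 still-open variables, 2 fits only t (and all 7 values in {2, 3, 4, 5, 6, 7, 8} must be used), so t = 2.
The 6 still-open variables draw from only 6 values {3, 4, 5, 6, 7, 8}, so each is used; only q can be 4, hence q = 4.
The 3 variables h, p, r are confined to {5, 6, 8}, which locks those values in; drop them from u.
Determined: q=4, s=1, t=2. The other variables each still have more than one consistent value. That makes 3.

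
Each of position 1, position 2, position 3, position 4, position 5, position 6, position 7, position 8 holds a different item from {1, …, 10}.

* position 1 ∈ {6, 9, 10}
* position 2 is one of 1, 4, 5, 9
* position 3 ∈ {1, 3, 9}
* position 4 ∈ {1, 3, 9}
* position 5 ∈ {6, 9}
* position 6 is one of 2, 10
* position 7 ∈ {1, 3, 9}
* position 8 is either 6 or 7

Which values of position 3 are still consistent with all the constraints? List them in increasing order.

The 3 variables position 3, position 4, position 7 are confined to {1, 3, 9}, which locks those values in; drop them from position 1, position 2, position 5.
position 5 has just one choice, so position 5 = 6. So position 1, position 8 can't be 6.
position 8's domain is down to {7}, so position 8 = 7.
position 1 has just one choice, so position 1 = 10. Eliminate 10 elsewhere: position 6.
position 6 has just one choice, so position 6 = 2.
No further eliminations apply; position 3 can still be any of 1, 3, 9.

1, 3, 9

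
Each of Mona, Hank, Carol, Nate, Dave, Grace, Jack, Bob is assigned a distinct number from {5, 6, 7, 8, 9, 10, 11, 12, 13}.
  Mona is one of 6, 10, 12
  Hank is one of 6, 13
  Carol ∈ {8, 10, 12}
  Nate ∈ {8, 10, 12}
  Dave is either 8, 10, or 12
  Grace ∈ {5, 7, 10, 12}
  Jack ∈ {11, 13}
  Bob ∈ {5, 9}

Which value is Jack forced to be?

11

Carol, Nate, Dave between them cover only {8, 10, 12} — a naked triple. Remove those values from Mona, Grace.
Mona has just one choice, so Mona = 6. Remove 6 from Hank.
Hank has just one choice, so Hank = 13. Eliminate 13 elsewhere: Jack.
So Jack = 11.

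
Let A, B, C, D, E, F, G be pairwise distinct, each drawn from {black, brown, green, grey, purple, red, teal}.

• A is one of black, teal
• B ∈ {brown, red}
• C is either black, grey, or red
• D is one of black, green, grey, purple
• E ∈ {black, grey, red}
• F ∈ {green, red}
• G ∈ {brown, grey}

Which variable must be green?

F

The 7 variables together cover exactly {black, brown, green, grey, purple, red, teal} — 7 values for 7 variables — and purple appears only in D's list, so D = purple.
The 6 still-open variables together cover exactly {black, brown, green, grey, red, teal} — 6 values for 6 variables — and green appears only in F's list, so F = green.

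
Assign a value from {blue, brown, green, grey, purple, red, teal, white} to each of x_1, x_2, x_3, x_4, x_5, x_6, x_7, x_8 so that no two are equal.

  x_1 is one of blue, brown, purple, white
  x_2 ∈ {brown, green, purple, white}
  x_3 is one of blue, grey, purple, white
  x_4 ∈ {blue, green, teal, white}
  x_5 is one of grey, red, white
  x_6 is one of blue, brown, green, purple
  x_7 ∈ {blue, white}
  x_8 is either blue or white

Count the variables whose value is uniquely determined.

The 8 variables draw from only 8 values {blue, brown, green, grey, purple, red, teal, white}, so each is used; only x_5 can be red, hence x_5 = red.
Among the 7 still-open variables, grey fits only x_3 (and all 7 values in {blue, brown, green, grey, purple, teal, white} must be used), so x_3 = grey.
Among the 6 still-open variables, teal fits only x_4 (and all 6 values in {blue, brown, green, purple, teal, white} must be used), so x_4 = teal.
x_7 and x_8 between them cover only {blue, white} — a naked pair. Remove those values from x_1, x_2, x_6.
Determined: x_3=grey, x_4=teal, x_5=red. The other variables each still have more than one consistent value. That makes 3.

3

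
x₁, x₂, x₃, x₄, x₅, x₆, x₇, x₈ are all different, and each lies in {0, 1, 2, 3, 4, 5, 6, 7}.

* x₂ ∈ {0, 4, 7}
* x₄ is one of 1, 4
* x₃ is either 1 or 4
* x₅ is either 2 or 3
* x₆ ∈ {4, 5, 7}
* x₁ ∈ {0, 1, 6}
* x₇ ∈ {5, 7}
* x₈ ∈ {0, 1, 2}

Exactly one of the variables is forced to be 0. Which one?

x₂

The 8 variables draw from only 8 values {0, 1, 2, 3, 4, 5, 6, 7}, so each is used; only x₅ can be 3, hence x₅ = 3.
The 7 still-open variables draw from only 7 values {0, 1, 2, 4, 5, 6, 7}, so each is used; only x₈ can be 2, hence x₈ = 2.
The 6 still-open variables draw from only 6 values {0, 1, 4, 5, 6, 7}, so each is used; only x₁ can be 6, hence x₁ = 6.
The 5 still-open variables together cover exactly {0, 1, 4, 5, 7} — 5 values for 5 variables — and 0 appears only in x₂'s list, so x₂ = 0.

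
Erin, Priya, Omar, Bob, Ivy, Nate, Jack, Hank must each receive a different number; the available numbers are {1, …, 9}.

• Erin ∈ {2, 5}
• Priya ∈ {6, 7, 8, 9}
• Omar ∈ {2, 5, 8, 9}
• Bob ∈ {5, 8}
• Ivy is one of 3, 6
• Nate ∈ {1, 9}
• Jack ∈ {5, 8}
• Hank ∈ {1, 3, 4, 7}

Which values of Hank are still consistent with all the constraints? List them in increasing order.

3, 4, 7

Bob and Jack share exactly the 2 values {5, 8}; by pigeonhole those values go to them, so strike 5, 8 from Erin, Priya, Omar.
That leaves Erin = 2. Strike 2 from Omar.
Omar has just one choice, so Omar = 9. So Priya, Nate can't be 9.
That leaves Nate = 1. So Hank can't be 1.
No further eliminations apply; Hank can still be any of 3, 4, 7.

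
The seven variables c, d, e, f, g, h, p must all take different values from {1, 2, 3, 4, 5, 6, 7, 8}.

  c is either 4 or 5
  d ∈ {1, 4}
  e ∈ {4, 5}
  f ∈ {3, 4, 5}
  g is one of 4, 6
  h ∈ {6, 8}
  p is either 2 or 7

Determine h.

8

c and e share exactly the 2 values {4, 5}; by pigeonhole those values go to them, so strike 4, 5 from d, f, g.
d has just one choice, so d = 1.
That leaves f = 3.
g must be 6 (only option left). Remove 6 from h.
So h = 8.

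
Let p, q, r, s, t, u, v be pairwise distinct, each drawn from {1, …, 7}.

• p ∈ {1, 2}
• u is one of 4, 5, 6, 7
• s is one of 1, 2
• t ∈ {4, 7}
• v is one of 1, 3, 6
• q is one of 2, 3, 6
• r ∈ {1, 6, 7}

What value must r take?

7

The 7 variables draw from only 7 values {1, 2, 3, 4, 5, 6, 7}, so each is used; only u can be 5, hence u = 5.
The 6 still-open variables together cover exactly {1, 2, 3, 4, 6, 7} — 6 values for 6 variables — and 4 appears only in t's list, so t = 4.
The 5 still-open variables together cover exactly {1, 2, 3, 6, 7} — 5 values for 5 variables — and 7 appears only in r's list, so r = 7.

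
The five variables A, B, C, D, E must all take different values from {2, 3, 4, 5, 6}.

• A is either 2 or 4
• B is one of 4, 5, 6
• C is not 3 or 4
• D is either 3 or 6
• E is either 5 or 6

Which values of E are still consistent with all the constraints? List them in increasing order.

The 5 variables together cover exactly {2, 3, 4, 5, 6} — 5 values for 5 variables — and 3 appears only in D's list, so D = 3.
No further eliminations apply; E can still be any of 5, 6.

5, 6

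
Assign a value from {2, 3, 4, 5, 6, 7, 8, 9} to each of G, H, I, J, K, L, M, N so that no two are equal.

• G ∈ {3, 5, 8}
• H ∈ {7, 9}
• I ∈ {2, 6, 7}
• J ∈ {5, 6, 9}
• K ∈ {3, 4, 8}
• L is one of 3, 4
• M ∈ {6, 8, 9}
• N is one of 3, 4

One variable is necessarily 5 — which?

The 8 variables draw from only 8 values {2, 3, 4, 5, 6, 7, 8, 9}, so each is used; only I can be 2, hence I = 2.
Among the 7 still-open variables, 7 fits only H (and all 7 values in {3, 4, 5, 6, 7, 8, 9} must be used), so H = 7.
The 2 variables L and N are confined to {3, 4}, which locks those values in; drop them from G, K.
That leaves K = 8. So G, M can't be 8.
So 5 goes to G.

G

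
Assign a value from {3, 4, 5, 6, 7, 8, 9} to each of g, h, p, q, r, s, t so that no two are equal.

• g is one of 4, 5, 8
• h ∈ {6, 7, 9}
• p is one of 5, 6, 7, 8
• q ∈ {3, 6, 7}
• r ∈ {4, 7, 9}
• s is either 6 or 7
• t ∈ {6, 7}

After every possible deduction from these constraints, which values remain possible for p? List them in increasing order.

5, 8

The 7 variables draw from only 7 values {3, 4, 5, 6, 7, 8, 9}, so each is used; only q can be 3, hence q = 3.
s and t between them cover only {6, 7} — a naked pair. Remove those values from h, p, r.
That leaves h = 9. So r can't be 9.
r's domain is down to {4}, so r = 4. Eliminate 4 elsewhere: g.
No further eliminations apply; p can still be any of 5, 8.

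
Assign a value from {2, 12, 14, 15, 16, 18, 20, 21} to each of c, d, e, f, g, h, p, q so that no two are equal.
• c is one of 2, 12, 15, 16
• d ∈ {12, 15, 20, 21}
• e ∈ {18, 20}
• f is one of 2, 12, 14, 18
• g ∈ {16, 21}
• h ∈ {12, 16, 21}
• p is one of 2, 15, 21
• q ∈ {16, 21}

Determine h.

12

The 8 variables together cover exactly {2, 12, 14, 15, 16, 18, 20, 21} — 8 values for 8 variables — and 14 appears only in f's list, so f = 14.
Among the 7 still-open variables, 18 fits only e (and all 7 values in {2, 12, 15, 16, 18, 20, 21} must be used), so e = 18.
The 6 still-open variables draw from only 6 values {2, 12, 15, 16, 20, 21}, so each is used; only d can be 20, hence d = 20.
The 2 variables g and q are confined to {16, 21}, which locks those values in; drop them from c, h, p.
So h = 12.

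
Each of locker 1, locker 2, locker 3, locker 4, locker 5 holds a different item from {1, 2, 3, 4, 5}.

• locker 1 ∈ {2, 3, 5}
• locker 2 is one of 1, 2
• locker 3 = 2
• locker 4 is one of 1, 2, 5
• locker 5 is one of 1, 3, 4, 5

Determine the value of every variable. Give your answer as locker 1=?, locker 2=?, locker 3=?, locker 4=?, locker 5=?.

locker 3 has just one choice, so locker 3 = 2. Eliminate 2 elsewhere: locker 1, locker 2, locker 4.
locker 2's domain is down to {1}, so locker 2 = 1. Eliminate 1 elsewhere: locker 4, locker 5.
locker 4's domain is down to {5}, so locker 4 = 5. Eliminate 5 elsewhere: locker 1, locker 5.
locker 1's domain is down to {3}, so locker 1 = 3. So locker 5 can't be 3.
locker 5 must be 4 (only option left).

locker 1=3, locker 2=1, locker 3=2, locker 4=5, locker 5=4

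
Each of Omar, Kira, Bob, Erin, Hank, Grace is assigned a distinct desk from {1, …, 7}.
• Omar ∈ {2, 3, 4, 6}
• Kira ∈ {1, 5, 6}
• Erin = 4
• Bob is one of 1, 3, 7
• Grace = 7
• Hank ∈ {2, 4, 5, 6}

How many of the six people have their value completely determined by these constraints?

2

Erin must be 4 (only option left). Strike 4 from Omar, Hank.
Grace must be 7 (only option left). Eliminate 7 elsewhere: Bob.
Determined: Erin=4, Grace=7. The other people each still have more than one consistent value. That makes 2.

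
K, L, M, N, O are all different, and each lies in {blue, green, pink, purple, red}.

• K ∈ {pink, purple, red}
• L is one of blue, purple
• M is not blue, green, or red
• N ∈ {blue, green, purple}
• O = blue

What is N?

green

O must be blue (only option left). Eliminate blue elsewhere: L, N.
L's domain is down to {purple}, so L = purple. Eliminate purple elsewhere: K, M, N.
So N = green.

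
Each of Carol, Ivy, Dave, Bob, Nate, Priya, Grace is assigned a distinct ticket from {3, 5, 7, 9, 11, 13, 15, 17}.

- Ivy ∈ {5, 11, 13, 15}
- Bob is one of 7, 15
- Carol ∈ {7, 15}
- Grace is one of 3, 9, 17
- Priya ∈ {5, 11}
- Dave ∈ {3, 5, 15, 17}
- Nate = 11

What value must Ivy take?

13

Nate has just one choice, so Nate = 11. Strike 11 from Ivy, Priya.
That leaves Priya = 5. Remove 5 from Ivy, Dave.
Carol and Bob share exactly the 2 values {7, 15}; by pigeonhole those values go to them, so strike 7, 15 from Ivy, Dave.
So Ivy = 13.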